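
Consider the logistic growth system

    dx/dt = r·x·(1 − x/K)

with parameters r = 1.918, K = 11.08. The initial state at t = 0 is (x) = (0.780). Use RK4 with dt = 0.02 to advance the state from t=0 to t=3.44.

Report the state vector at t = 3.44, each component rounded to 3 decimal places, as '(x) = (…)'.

(x) = (10.884)

t=0.000: state=(0.780)
step 1 (dt=0.02): k1=(1.391), k2=(1.414), k3=(1.414), k4=(1.437); state += dt/6·(k1+2k2+2k3+k4)
t=0.020: state=(0.808)
t=0.040: state=(0.837)
t=0.060: state=(0.868)
continuing one RK4 step at a time; state shown every 10 steps (Δt=0.2):
t=0.200: state=(1.108)
t=0.400: state=(1.554)
t=0.600: state=(2.140)
t=0.800: state=(2.880)
t=1.000: state=(3.769)
t=1.200: state=(4.772)
t=1.400: state=(5.829)
t=1.600: state=(6.866)
t=1.800: state=(7.813)
t=2.000: state=(8.623)
t=2.200: state=(9.278)
t=2.400: state=(9.785)
t=2.600: state=(10.164)
t=2.800: state=(10.439)
t=3.000: state=(10.635)
t=3.200: state=(10.773)
t=3.400: state=(10.869)
t=3.440: state=(10.884)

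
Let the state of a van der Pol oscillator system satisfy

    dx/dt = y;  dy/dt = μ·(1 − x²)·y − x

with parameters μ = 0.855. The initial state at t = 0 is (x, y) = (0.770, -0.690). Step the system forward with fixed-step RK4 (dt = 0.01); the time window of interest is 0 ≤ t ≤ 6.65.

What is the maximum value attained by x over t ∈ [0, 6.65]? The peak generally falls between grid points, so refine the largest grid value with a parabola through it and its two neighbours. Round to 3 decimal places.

max x = 1.985

t=0.000: state=(0.770, -0.690)
step 1 (dt=0.01): k1=(-0.690, -1.010), k2=(-0.695, -1.012), k3=(-0.695, -1.012), k4=(-0.700, -1.013); state += dt/6·(k1+2k2+2k3+k4)
t=0.010: state=(0.763, -0.700)
t=0.020: state=(0.756, -0.710)
t=0.030: state=(0.749, -0.720)
continuing one RK4 step at a time; state shown every 25 steps (Δt=0.25):
t=0.250: state=(0.565, -0.955)
t=0.500: state=(0.290, -1.254)
t=0.750: state=(-0.065, -1.580)
t=1.000: state=(-0.496, -1.845)
t=1.250: state=(-0.965, -1.843)
t=1.500: state=(-1.380, -1.409)
t=1.750: state=(-1.648, -0.729)
t=2.000: state=(-1.752, -0.133)
t=2.250: state=(-1.731, 0.269)
t=2.500: state=(-1.629, 0.531)
t=2.750: state=(-1.471, 0.729)
t=3.000: state=(-1.266, 0.918)
t=3.250: state=(-1.009, 1.138)
t=3.500: state=(-0.691, 1.426)
t=3.750: state=(-0.289, 1.807)
t=4.000: state=(0.218, 2.241)
t=4.250: state=(0.816, 2.473)
t=4.500: state=(1.399, 2.067)
t=4.750: state=(1.802, 1.119)
t=5.000: state=(1.969, 0.277)
t=5.250: state=(1.970, -0.220)
t=5.500: state=(1.878, -0.490)
t=5.750: state=(1.733, -0.662)
t=6.000: state=(1.550, -0.806)
t=6.250: state=(1.329, -0.964)
t=6.500: state=(1.064, -1.165)
t=6.650: state=(0.878, -1.320)
largest grid value and its neighbours: x(5.110)=1.98508, x(5.120)=1.98518, x(5.130)=1.98508
parabola through these three points peaks at t≈5.120 with x≈1.98518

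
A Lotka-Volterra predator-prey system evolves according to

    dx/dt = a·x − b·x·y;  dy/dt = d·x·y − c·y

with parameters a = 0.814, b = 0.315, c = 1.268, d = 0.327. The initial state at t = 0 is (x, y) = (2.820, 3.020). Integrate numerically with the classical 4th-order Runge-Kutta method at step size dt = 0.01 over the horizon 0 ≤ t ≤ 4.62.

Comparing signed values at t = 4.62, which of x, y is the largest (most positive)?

largest component: x

t=0.000: state=(2.820, 3.020)
step 1 (dt=0.01): k1=(-0.387, -1.044), k2=(-0.382, -1.045), k3=(-0.382, -1.045), k4=(-0.377, -1.045); state += dt/6·(k1+2k2+2k3+k4)
t=0.010: state=(2.816, 3.010)
t=0.020: state=(2.812, 2.999)
t=0.030: state=(2.809, 2.989)
continuing one RK4 step at a time; state shown every 20 steps (Δt=0.2):
t=0.200: state=(2.762, 2.812)
t=0.400: state=(2.740, 2.612)
t=0.600: state=(2.751, 2.425)
t=0.800: state=(2.794, 2.256)
t=1.000: state=(2.866, 2.106)
t=1.200: state=(2.966, 1.977)
t=1.400: state=(3.093, 1.870)
t=1.600: state=(3.244, 1.785)
t=1.800: state=(3.419, 1.722)
t=2.000: state=(3.614, 1.682)
t=2.200: state=(3.828, 1.665)
t=2.400: state=(4.056, 1.672)
t=2.600: state=(4.292, 1.704)
t=2.800: state=(4.529, 1.765)
t=3.000: state=(4.756, 1.856)
t=3.200: state=(4.961, 1.979)
t=3.400: state=(5.129, 2.136)
t=3.600: state=(5.245, 2.328)
t=3.800: state=(5.294, 2.551)
t=4.000: state=(5.264, 2.797)
t=4.200: state=(5.153, 3.053)
t=4.400: state=(4.964, 3.299)
t=4.600: state=(4.712, 3.514)
t=4.620: state=(4.684, 3.533)
compare at T: x=4.684, y=3.533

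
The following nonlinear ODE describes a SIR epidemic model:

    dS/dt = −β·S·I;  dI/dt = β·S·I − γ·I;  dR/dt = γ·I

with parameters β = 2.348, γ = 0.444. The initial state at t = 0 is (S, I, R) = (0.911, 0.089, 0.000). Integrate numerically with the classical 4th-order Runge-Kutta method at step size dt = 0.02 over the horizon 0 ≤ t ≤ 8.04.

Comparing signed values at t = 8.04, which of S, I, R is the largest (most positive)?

largest component: R

t=0.000: state=(0.911, 0.089, 0.000)
step 1 (dt=0.02): k1=(-0.190, 0.151, 0.040), k2=(-0.193, 0.153, 0.040), k3=(-0.193, 0.153, 0.040), k4=(-0.196, 0.155, 0.041); state += dt/6·(k1+2k2+2k3+k4)
t=0.020: state=(0.907, 0.092, 0.001)
t=0.040: state=(0.903, 0.095, 0.002)
t=0.060: state=(0.899, 0.098, 0.002)
continuing one RK4 step at a time; state shown every 25 steps (Δt=0.5):
t=0.500: state=(0.776, 0.193, 0.030)
t=1.000: state=(0.568, 0.343, 0.089)
t=1.500: state=(0.350, 0.469, 0.181)
t=2.000: state=(0.195, 0.513, 0.291)
t=2.500: state=(0.108, 0.489, 0.404)
t=3.000: state=(0.063, 0.431, 0.506)
t=3.500: state=(0.039, 0.366, 0.595)
t=4.000: state=(0.027, 0.305, 0.669)
t=4.500: state=(0.019, 0.251, 0.730)
t=5.000: state=(0.015, 0.205, 0.781)
t=5.500: state=(0.012, 0.166, 0.822)
t=6.000: state=(0.010, 0.135, 0.855)
t=6.500: state=(0.009, 0.109, 0.882)
t=7.000: state=(0.008, 0.088, 0.904)
t=7.500: state=(0.007, 0.071, 0.922)
t=8.000: state=(0.006, 0.058, 0.936)
t=8.040: state=(0.006, 0.057, 0.937)
compare at T: S=0.006, I=0.057, R=0.937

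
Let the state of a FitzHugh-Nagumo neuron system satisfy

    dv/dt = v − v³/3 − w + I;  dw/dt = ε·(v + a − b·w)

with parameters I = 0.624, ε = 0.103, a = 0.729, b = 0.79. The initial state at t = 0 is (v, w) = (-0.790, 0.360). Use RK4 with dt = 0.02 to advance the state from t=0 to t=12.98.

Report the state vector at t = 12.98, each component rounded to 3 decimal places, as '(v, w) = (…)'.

(v, w) = (-0.004, -0.069)

t=0.000: state=(-0.790, 0.360)
step 1 (dt=0.02): k1=(-0.362, -0.036), k2=(-0.363, -0.036), k3=(-0.363, -0.036), k4=(-0.364, -0.036); state += dt/6·(k1+2k2+2k3+k4)
t=0.020: state=(-0.797, 0.359)
t=0.040: state=(-0.805, 0.359)
t=0.060: state=(-0.812, 0.358)
continuing one RK4 step at a time; state shown every 25 steps (Δt=0.5):
t=0.500: state=(-0.978, 0.338)
t=1.000: state=(-1.157, 0.307)
t=1.500: state=(-1.294, 0.270)
t=2.000: state=(-1.375, 0.228)
t=2.500: state=(-1.411, 0.185)
t=3.000: state=(-1.416, 0.143)
t=3.500: state=(-1.403, 0.103)
t=4.000: state=(-1.380, 0.066)
t=4.500: state=(-1.350, 0.031)
t=5.000: state=(-1.317, -0.001)
t=5.500: state=(-1.281, -0.030)
t=6.000: state=(-1.244, -0.055)
t=6.500: state=(-1.204, -0.078)
t=7.000: state=(-1.163, -0.098)
t=7.500: state=(-1.121, -0.115)
t=8.000: state=(-1.076, -0.129)
t=8.500: state=(-1.028, -0.140)
t=9.000: state=(-0.977, -0.148)
t=9.500: state=(-0.922, -0.154)
t=10.000: state=(-0.860, -0.156)
t=10.500: state=(-0.789, -0.154)
t=11.000: state=(-0.705, -0.149)
t=11.500: state=(-0.601, -0.139)
t=12.000: state=(-0.465, -0.124)
t=12.500: state=(-0.274, -0.101)
t=12.980: state=(-0.004, -0.069)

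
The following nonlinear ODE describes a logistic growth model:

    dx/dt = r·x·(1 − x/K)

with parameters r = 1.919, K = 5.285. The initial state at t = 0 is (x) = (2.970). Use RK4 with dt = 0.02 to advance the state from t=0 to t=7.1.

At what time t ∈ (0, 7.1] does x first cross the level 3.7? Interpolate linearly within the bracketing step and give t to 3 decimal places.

t = 0.312

t=0.000: state=(2.970)
step 1 (dt=0.02): k1=(2.497), k2=(2.490), k3=(2.490), k4=(2.484); state += dt/6·(k1+2k2+2k3+k4)
t=0.020: state=(3.020)
t=0.040: state=(3.069)
t=0.060: state=(3.119)
t=0.300: state=(3.674)
next step: t=0.320: state=(3.717) — x has crossed 3.7
linear interpolation between t=0.300 (3.67448) and t=0.320 (3.71713) → t≈0.312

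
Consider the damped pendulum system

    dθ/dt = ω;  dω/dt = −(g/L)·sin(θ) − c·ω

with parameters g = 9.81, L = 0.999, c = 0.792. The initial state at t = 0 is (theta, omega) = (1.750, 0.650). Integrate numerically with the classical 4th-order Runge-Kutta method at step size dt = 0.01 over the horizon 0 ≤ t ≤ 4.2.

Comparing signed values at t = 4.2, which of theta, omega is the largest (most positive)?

largest component: omega

t=0.000: state=(1.750, 0.650)
step 1 (dt=0.01): k1=(0.650, -10.177), k2=(0.599, -10.131), k3=(0.599, -10.132), k4=(0.549, -10.086); state += dt/6·(k1+2k2+2k3+k4)
t=0.010: state=(1.756, 0.549)
t=0.020: state=(1.761, 0.448)
t=0.030: state=(1.765, 0.349)
continuing one RK4 step at a time; state shown every 20 steps (Δt=0.2):
t=0.200: state=(1.687, -1.232)
t=0.400: state=(1.274, -2.851)
t=0.600: state=(0.586, -3.868)
t=0.800: state=(-0.188, -3.627)
t=1.000: state=(-0.785, -2.209)
t=1.200: state=(-1.047, -0.413)
t=1.400: state=(-0.962, 1.204)
t=1.600: state=(-0.599, 2.317)
t=1.800: state=(-0.093, 2.582)
t=2.000: state=(0.371, 1.923)
t=2.200: state=(0.641, 0.727)
t=2.400: state=(0.660, -0.509)
t=2.600: state=(0.459, -1.416)
t=2.800: state=(0.133, -1.738)
t=3.000: state=(-0.192, -1.412)
t=3.200: state=(-0.402, -0.647)
t=3.400: state=(-0.444, 0.219)
t=3.600: state=(-0.328, 0.887)
t=3.800: state=(-0.116, 1.160)
t=4.000: state=(0.105, 0.989)
t=4.200: state=(0.258, 0.498)
compare at T: theta=0.258, omega=0.498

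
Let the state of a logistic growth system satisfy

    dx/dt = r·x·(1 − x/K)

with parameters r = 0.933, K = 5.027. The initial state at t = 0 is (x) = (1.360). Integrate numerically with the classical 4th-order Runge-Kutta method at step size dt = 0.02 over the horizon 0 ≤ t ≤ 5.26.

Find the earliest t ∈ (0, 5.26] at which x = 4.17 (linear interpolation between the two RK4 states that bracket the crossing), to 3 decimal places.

t = 2.759

t=0.000: state=(1.360)
step 1 (dt=0.02): k1=(0.926), k2=(0.930), k3=(0.930), k4=(0.933); state += dt/6·(k1+2k2+2k3+k4)
t=0.020: state=(1.379)
t=0.040: state=(1.397)
t=0.060: state=(1.416)
continuing one RK4 step at a time; state shown every 10 steps (Δt=0.2):
t=0.200: state=(1.553)
t=0.400: state=(1.760)
t=0.600: state=(1.979)
t=0.800: state=(2.207)
t=1.000: state=(2.440)
t=1.200: state=(2.674)
t=1.400: state=(2.905)
t=1.600: state=(3.130)
t=1.800: state=(3.345)
t=2.000: state=(3.547)
t=2.200: state=(3.734)
t=2.400: state=(3.905)
t=2.600: state=(4.059)
t=2.740: state=(4.157)
next step: t=2.760: state=(4.171) — x has crossed 4.17
linear interpolation between t=2.740 (4.15734) and t=2.760 (4.17068) → t≈2.759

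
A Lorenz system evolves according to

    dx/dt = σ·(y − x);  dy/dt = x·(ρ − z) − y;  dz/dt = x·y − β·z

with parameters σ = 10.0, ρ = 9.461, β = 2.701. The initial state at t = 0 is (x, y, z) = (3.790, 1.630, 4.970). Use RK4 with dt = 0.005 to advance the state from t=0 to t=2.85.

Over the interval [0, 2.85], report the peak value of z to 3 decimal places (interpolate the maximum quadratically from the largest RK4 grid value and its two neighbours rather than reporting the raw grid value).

max z = 11.187

t=0.000: state=(3.790, 1.630, 4.970)
step 1 (dt=0.005): k1=(-21.600, 15.391, -7.246), k2=(-20.675, 15.178, -7.142), k3=(-20.704, 15.188, -7.140), k4=(-19.805, 14.982, -7.039); state += dt/6·(k1+2k2+2k3+k4)
t=0.005: state=(3.687, 1.706, 4.934)
t=0.010: state=(3.592, 1.780, 4.900)
t=0.015: state=(3.505, 1.852, 4.866)
continuing one RK4 step at a time; state shown every 20 steps (Δt=0.1):
t=0.100: state=(2.916, 2.918, 4.431)
t=0.200: state=(3.360, 4.140, 4.345)
t=0.300: state=(4.355, 5.519, 4.962)
t=0.400: state=(5.575, 6.772, 6.514)
t=0.500: state=(6.543, 7.170, 8.780)
t=0.600: state=(6.661, 6.247, 10.682)
t=0.700: state=(5.830, 4.700, 11.159)
t=0.800: state=(4.661, 3.561, 10.378)
t=0.900: state=(3.765, 3.100, 9.115)
t=1.000: state=(3.335, 3.127, 7.903)
t=1.100: state=(3.318, 3.475, 6.982)
t=1.200: state=(3.620, 4.057, 6.469)
t=1.300: state=(4.163, 4.795, 6.451)
t=1.400: state=(4.839, 5.530, 6.980)
t=1.500: state=(5.467, 5.987, 7.965)
t=1.600: state=(5.799, 5.914, 9.062)
t=1.700: state=(5.681, 5.345, 9.775)
t=1.800: state=(5.202, 4.629, 9.836)
t=1.900: state=(4.633, 4.107, 9.370)
t=2.000: state=(4.207, 3.896, 8.681)
t=2.100: state=(4.022, 3.962, 8.028)
t=2.200: state=(4.075, 4.232, 7.572)
t=2.300: state=(4.315, 4.625, 7.406)
t=2.400: state=(4.666, 5.040, 7.562)
t=2.500: state=(5.023, 5.343, 7.992)
t=2.600: state=(5.267, 5.417, 8.546)
t=2.700: state=(5.307, 5.237, 9.007)
t=2.800: state=(5.144, 4.903, 9.201)
t=2.850: state=(5.011, 4.729, 9.182)
largest grid value and its neighbours: z(0.675)=11.18510, z(0.680)=11.18708, z(0.685)=11.18541
parabola through these three points peaks at t≈0.680 with z≈11.18708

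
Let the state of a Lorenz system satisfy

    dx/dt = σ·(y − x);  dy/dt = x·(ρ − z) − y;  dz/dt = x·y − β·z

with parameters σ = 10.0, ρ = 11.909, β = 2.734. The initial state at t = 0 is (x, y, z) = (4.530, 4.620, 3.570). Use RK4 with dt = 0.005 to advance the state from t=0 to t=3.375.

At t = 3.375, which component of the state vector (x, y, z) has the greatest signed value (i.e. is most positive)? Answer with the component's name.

t=0.000: state=(4.530, 4.620, 3.570)
step 1 (dt=0.005): k1=(0.900, 33.156, 11.168), k2=(1.706, 32.965, 11.478), k3=(1.681, 32.979, 11.483), k4=(2.465, 32.800, 11.798); state += dt/6·(k1+2k2+2k3+k4)
t=0.005: state=(4.538, 4.785, 3.627)
t=0.010: state=(4.554, 4.948, 3.688)
t=0.015: state=(4.578, 5.110, 3.752)
continuing one RK4 step at a time; state shown every 40 steps (Δt=0.2):
t=0.200: state=(7.893, 9.852, 9.635)
t=0.400: state=(7.350, 4.891, 15.913)
t=0.600: state=(3.129, 2.011, 11.374)
t=0.800: state=(2.556, 2.896, 7.516)
t=1.000: state=(4.180, 5.457, 6.502)
t=1.200: state=(7.107, 8.306, 10.326)
t=1.400: state=(6.842, 5.439, 14.203)
t=1.600: state=(4.104, 3.249, 11.439)
t=1.800: state=(3.691, 4.038, 8.618)
t=2.000: state=(5.156, 6.170, 8.497)
t=2.200: state=(6.831, 7.151, 11.606)
t=2.400: state=(5.928, 4.973, 12.859)
t=2.600: state=(4.426, 4.064, 10.757)
t=2.800: state=(4.554, 4.983, 9.229)
t=3.000: state=(5.763, 6.391, 9.987)
t=3.200: state=(6.335, 6.162, 11.967)
t=3.375: state=(5.529, 4.945, 11.973)
compare at T: x=5.529, y=4.945, z=11.973

largest component: z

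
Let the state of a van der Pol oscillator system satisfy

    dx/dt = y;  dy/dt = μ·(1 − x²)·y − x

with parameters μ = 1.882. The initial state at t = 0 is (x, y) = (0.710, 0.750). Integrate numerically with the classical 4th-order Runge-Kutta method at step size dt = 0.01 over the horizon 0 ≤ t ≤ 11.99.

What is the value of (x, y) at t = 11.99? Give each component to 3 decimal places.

t=0.000: state=(0.710, 0.750)
step 1 (dt=0.01): k1=(0.750, -0.010), k2=(0.750, -0.021), k3=(0.750, -0.021), k4=(0.750, -0.033); state += dt/6·(k1+2k2+2k3+k4)
t=0.010: state=(0.717, 0.750)
t=0.020: state=(0.725, 0.749)
t=0.030: state=(0.732, 0.749)
continuing one RK4 step at a time; state shown every 50 steps (Δt=0.5):
t=0.500: state=(1.033, 0.449)
t=1.000: state=(1.113, -0.123)
t=1.500: state=(0.926, -0.628)
t=2.000: state=(0.435, -1.463)
t=2.500: state=(-0.754, -3.342)
t=3.000: state=(-1.917, -0.645)
t=3.500: state=(-1.911, 0.299)
t=4.000: state=(-1.728, 0.415)
t=4.500: state=(-1.496, 0.522)
t=5.000: state=(-1.190, 0.730)
t=5.500: state=(-0.712, 1.286)
t=6.000: state=(0.309, 3.102)
t=6.500: state=(1.842, 1.508)
t=7.000: state=(1.992, -0.237)
t=7.500: state=(1.828, -0.380)
t=8.000: state=(1.619, -0.464)
t=8.500: state=(1.355, -0.607)
t=9.000: state=(0.983, -0.933)
t=9.500: state=(0.312, -1.963)
t=10.000: state=(-1.192, -3.533)
t=10.500: state=(-2.016, -0.127)
t=11.000: state=(-1.918, 0.335)
t=11.500: state=(-1.728, 0.419)
t=11.990: state=(-1.500, 0.521)

(x, y) = (-1.500, 0.521)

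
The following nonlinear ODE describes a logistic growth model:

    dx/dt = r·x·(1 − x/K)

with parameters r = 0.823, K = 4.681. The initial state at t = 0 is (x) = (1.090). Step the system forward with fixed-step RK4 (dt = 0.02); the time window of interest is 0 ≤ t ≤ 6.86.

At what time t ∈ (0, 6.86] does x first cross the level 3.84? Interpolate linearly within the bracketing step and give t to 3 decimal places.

t = 3.294

t=0.000: state=(1.090)
step 1 (dt=0.02): k1=(0.688), k2=(0.691), k3=(0.691), k4=(0.694); state += dt/6·(k1+2k2+2k3+k4)
t=0.020: state=(1.104)
t=0.040: state=(1.118)
t=0.060: state=(1.132)
continuing one RK4 step at a time; state shown every 25 steps (Δt=0.5):
t=0.500: state=(1.471)
t=1.000: state=(1.913)
t=1.500: state=(2.390)
t=2.000: state=(2.863)
t=2.500: state=(3.294)
t=3.000: state=(3.660)
t=3.280: state=(3.832)
next step: t=3.300: state=(3.843) — x has crossed 3.84
linear interpolation between t=3.280 (3.83207) and t=3.300 (3.84345) → t≈3.294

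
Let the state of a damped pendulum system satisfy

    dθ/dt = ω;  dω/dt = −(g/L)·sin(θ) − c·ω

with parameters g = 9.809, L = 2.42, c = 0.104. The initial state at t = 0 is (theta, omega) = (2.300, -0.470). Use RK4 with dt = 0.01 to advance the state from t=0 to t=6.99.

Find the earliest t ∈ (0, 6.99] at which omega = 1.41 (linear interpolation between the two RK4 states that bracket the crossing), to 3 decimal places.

t=0.000: state=(2.300, -0.470)
step 1 (dt=0.01): k1=(-0.470, -2.974), k2=(-0.485, -2.978), k3=(-0.485, -2.979), k4=(-0.500, -2.984); state += dt/6·(k1+2k2+2k3+k4)
t=0.010: state=(2.295, -0.500)
t=0.020: state=(2.290, -0.530)
t=0.030: state=(2.285, -0.560)
continuing one RK4 step at a time; state shown every 25 steps (Δt=0.25):
t=0.250: state=(2.086, -1.260)
t=0.500: state=(1.660, -2.170)
t=0.750: state=(1.001, -3.072)
t=1.000: state=(0.160, -3.532)
t=1.250: state=(-0.695, -3.176)
t=1.500: state=(-1.379, -2.240)
t=1.750: state=(-1.807, -1.191)
t=2.000: state=(-1.981, -0.220)
t=2.250: state=(-1.921, 0.707)
t=2.430: state=(-1.732, 1.390)
next step: t=2.440: state=(-1.718, 1.429) — omega has crossed 1.41
linear interpolation between t=2.430 (1.39040) and t=2.440 (1.42899) → t≈2.435

t = 2.435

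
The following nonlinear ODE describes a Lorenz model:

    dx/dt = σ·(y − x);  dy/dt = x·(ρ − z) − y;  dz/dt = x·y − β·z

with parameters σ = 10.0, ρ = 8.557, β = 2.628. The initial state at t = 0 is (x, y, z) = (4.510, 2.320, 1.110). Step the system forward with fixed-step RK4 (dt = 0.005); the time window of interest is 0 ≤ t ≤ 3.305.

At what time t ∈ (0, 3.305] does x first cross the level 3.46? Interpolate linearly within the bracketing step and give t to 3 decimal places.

t = 0.686

t=0.000: state=(4.510, 2.320, 1.110)
step 1 (dt=0.005): k1=(-21.900, 31.266, 7.546), k2=(-20.571, 30.696, 7.718), k3=(-20.618, 30.720, 7.718), k4=(-19.333, 30.175, 7.882); state += dt/6·(k1+2k2+2k3+k4)
t=0.005: state=(4.407, 2.474, 1.149)
t=0.010: state=(4.316, 2.622, 1.189)
t=0.015: state=(4.237, 2.766, 1.230)
continuing one RK4 step at a time; state shown every 40 steps (Δt=0.2):
t=0.200: state=(5.271, 6.746, 4.065)
t=0.400: state=(7.183, 6.954, 10.110)
t=0.600: state=(4.631, 3.046, 10.504)
t=0.685: state=(3.470, 2.361, 9.209)
next step: t=0.690: state=(3.415, 2.338, 9.129) — x has crossed 3.46
linear interpolation between t=0.685 (3.47005) and t=0.690 (3.41539) → t≈0.686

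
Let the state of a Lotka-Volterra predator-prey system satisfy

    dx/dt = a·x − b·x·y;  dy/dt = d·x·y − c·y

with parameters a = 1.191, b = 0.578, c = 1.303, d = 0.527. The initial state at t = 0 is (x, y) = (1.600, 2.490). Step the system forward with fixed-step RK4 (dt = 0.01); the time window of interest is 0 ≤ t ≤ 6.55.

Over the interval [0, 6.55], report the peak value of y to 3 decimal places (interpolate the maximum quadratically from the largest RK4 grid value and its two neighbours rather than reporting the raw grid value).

max y = 3.179

t=0.000: state=(1.600, 2.490)
step 1 (dt=0.01): k1=(-0.397, -1.145), k2=(-0.391, -1.145), k3=(-0.391, -1.145), k4=(-0.386, -1.145); state += dt/6·(k1+2k2+2k3+k4)
t=0.010: state=(1.596, 2.479)
t=0.020: state=(1.592, 2.467)
t=0.030: state=(1.589, 2.456)
continuing one RK4 step at a time; state shown every 25 steps (Δt=0.25):
t=0.250: state=(1.535, 2.209)
t=0.500: state=(1.531, 1.950)
t=0.750: state=(1.582, 1.728)
t=1.000: state=(1.683, 1.546)
t=1.250: state=(1.832, 1.406)
t=1.500: state=(2.029, 1.308)
t=1.750: state=(2.272, 1.253)
t=2.000: state=(2.557, 1.243)
t=2.250: state=(2.871, 1.283)
t=2.500: state=(3.192, 1.381)
t=2.750: state=(3.482, 1.549)
t=3.000: state=(3.686, 1.795)
t=3.250: state=(3.745, 2.119)
t=3.500: state=(3.616, 2.490)
t=3.750: state=(3.311, 2.842)
t=4.000: state=(2.900, 3.091)
t=4.250: state=(2.478, 3.179)
t=4.500: state=(2.116, 3.103)
t=4.750: state=(1.844, 2.905)
t=5.000: state=(1.663, 2.640)
t=5.250: state=(1.561, 2.355)
t=5.500: state=(1.526, 2.083)
t=5.750: state=(1.549, 1.840)
t=6.000: state=(1.623, 1.636)
t=6.250: state=(1.747, 1.474)
t=6.500: state=(1.919, 1.355)
t=6.550: state=(1.959, 1.336)
largest grid value and its neighbours: y(4.240)=3.17872, y(4.250)=3.17895, y(4.260)=3.17890
parabola through these three points peaks at t≈4.253 with y≈3.17896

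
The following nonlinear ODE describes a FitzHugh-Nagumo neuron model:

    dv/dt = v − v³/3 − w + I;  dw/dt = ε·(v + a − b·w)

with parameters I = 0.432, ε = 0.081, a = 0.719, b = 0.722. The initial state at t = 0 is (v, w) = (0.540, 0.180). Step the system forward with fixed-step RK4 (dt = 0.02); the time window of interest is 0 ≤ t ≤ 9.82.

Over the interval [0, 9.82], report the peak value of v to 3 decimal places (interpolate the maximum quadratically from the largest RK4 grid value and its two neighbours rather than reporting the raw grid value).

t=0.000: state=(0.540, 0.180)
step 1 (dt=0.02): k1=(0.740, 0.091), k2=(0.744, 0.092), k3=(0.744, 0.092), k4=(0.748, 0.093); state += dt/6·(k1+2k2+2k3+k4)
t=0.020: state=(0.555, 0.182)
t=0.040: state=(0.570, 0.184)
t=0.060: state=(0.585, 0.186)
continuing one RK4 step at a time; state shown every 25 steps (Δt=0.5):
t=0.500: state=(0.951, 0.233)
t=1.000: state=(1.346, 0.301)
t=1.500: state=(1.587, 0.380)
t=2.000: state=(1.676, 0.464)
t=2.500: state=(1.685, 0.546)
t=3.000: state=(1.662, 0.626)
t=3.500: state=(1.626, 0.702)
t=4.000: state=(1.585, 0.775)
t=4.500: state=(1.541, 0.844)
t=5.000: state=(1.495, 0.909)
t=5.500: state=(1.446, 0.970)
t=6.000: state=(1.395, 1.027)
t=6.500: state=(1.341, 1.081)
t=7.000: state=(1.283, 1.131)
t=7.500: state=(1.220, 1.177)
t=8.000: state=(1.152, 1.219)
t=8.500: state=(1.075, 1.257)
t=9.000: state=(0.986, 1.291)
t=9.500: state=(0.880, 1.320)
t=9.820: state=(0.799, 1.335)
largest grid value and its neighbours: v(2.320)=1.68692, v(2.340)=1.68692, v(2.360)=1.68686
parabola through these three points peaks at t≈2.332 with v≈1.68693

max v = 1.687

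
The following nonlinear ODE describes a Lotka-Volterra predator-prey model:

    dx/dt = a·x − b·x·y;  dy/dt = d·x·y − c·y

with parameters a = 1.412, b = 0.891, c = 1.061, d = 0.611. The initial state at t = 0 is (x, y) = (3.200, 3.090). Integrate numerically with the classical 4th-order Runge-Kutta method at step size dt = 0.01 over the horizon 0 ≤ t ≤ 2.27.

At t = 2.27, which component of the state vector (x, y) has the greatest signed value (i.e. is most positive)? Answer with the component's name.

largest component: y

t=0.000: state=(3.200, 3.090)
step 1 (dt=0.01): k1=(-4.292, 2.763), k2=(-4.302, 2.735), k3=(-4.302, 2.735), k4=(-4.311, 2.706); state += dt/6·(k1+2k2+2k3+k4)
t=0.010: state=(3.157, 3.117)
t=0.020: state=(3.114, 3.144)
t=0.030: state=(3.070, 3.170)
continuing one RK4 step at a time; state shown every 10 steps (Δt=0.1):
t=0.100: state=(2.767, 3.335)
t=0.200: state=(2.348, 3.506)
t=0.300: state=(1.969, 3.596)
t=0.400: state=(1.644, 3.611)
t=0.500: state=(1.375, 3.560)
t=0.600: state=(1.158, 3.458)
t=0.700: state=(0.986, 3.320)
t=0.800: state=(0.851, 3.158)
t=0.900: state=(0.745, 2.981)
t=1.000: state=(0.663, 2.799)
t=1.100: state=(0.600, 2.616)
t=1.200: state=(0.552, 2.437)
t=1.300: state=(0.516, 2.264)
t=1.400: state=(0.489, 2.099)
t=1.500: state=(0.470, 1.944)
t=1.600: state=(0.458, 1.799)
t=1.700: state=(0.453, 1.663)
t=1.800: state=(0.452, 1.538)
t=1.900: state=(0.456, 1.422)
t=2.000: state=(0.465, 1.315)
t=2.100: state=(0.479, 1.217)
t=2.200: state=(0.496, 1.128)
t=2.270: state=(0.512, 1.070)
compare at T: x=0.512, y=1.070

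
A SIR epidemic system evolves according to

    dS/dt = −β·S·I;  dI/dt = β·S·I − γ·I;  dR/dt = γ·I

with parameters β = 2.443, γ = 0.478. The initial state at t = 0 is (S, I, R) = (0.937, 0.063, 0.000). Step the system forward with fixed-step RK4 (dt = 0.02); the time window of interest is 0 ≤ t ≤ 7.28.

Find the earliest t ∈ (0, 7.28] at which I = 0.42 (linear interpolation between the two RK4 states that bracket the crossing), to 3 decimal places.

t = 1.468

t=0.000: state=(0.937, 0.063, 0.000)
step 1 (dt=0.02): k1=(-0.144, 0.114, 0.030), k2=(-0.147, 0.116, 0.031), k3=(-0.147, 0.116, 0.031), k4=(-0.149, 0.118, 0.031); state += dt/6·(k1+2k2+2k3+k4)
t=0.020: state=(0.934, 0.065, 0.001)
t=0.040: state=(0.931, 0.068, 0.001)
t=0.060: state=(0.928, 0.070, 0.002)
continuing one RK4 step at a time; state shown every 25 steps (Δt=0.5):
t=0.500: state=(0.829, 0.147, 0.024)
t=1.000: state=(0.639, 0.286, 0.075)
t=1.460: state=(0.429, 0.418, 0.153)
next step: t=1.480: state=(0.420, 0.423, 0.157) — I has crossed 0.42
linear interpolation between t=1.460 (0.41818) and t=1.480 (0.42288) → t≈1.468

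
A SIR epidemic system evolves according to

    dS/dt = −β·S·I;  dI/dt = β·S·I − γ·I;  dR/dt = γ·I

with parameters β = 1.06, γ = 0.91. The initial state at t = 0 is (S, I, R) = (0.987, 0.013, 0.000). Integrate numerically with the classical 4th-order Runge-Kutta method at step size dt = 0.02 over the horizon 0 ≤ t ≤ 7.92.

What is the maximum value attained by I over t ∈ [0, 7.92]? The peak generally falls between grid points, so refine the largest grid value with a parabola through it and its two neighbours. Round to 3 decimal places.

max I = 0.022

t=0.000: state=(0.987, 0.013, 0.000)
step 1 (dt=0.02): k1=(-0.014, 0.002, 0.012), k2=(-0.014, 0.002, 0.012), k3=(-0.014, 0.002, 0.012), k4=(-0.014, 0.002, 0.012); state += dt/6·(k1+2k2+2k3+k4)
t=0.020: state=(0.987, 0.013, 0.000)
t=0.040: state=(0.986, 0.013, 0.000)
t=0.060: state=(0.986, 0.013, 0.001)
continuing one RK4 step at a time; state shown every 25 steps (Δt=0.5):
t=0.500: state=(0.980, 0.014, 0.006)
t=1.000: state=(0.973, 0.015, 0.013)
t=1.500: state=(0.965, 0.016, 0.020)
t=2.000: state=(0.957, 0.017, 0.027)
t=2.500: state=(0.948, 0.017, 0.035)
t=3.000: state=(0.939, 0.018, 0.043)
t=3.500: state=(0.930, 0.019, 0.051)
t=4.000: state=(0.920, 0.020, 0.060)
t=4.500: state=(0.911, 0.020, 0.069)
t=5.000: state=(0.901, 0.021, 0.078)
t=5.500: state=(0.891, 0.021, 0.088)
t=6.000: state=(0.881, 0.021, 0.098)
t=6.500: state=(0.871, 0.022, 0.107)
t=7.000: state=(0.861, 0.022, 0.117)
t=7.500: state=(0.851, 0.022, 0.127)
t=7.920: state=(0.843, 0.022, 0.135)
largest grid value and its neighbours: I(7.100)=0.02175, I(7.120)=0.02175, I(7.140)=0.02175
parabola through these three points peaks at t≈7.125 with I≈0.02175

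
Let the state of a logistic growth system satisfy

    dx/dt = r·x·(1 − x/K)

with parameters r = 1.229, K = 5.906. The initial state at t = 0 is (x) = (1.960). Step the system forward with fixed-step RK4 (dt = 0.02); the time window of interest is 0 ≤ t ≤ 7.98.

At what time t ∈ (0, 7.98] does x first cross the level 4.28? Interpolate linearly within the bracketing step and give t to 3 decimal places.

t=0.000: state=(1.960)
step 1 (dt=0.02): k1=(1.609), k2=(1.616), k3=(1.616), k4=(1.623); state += dt/6·(k1+2k2+2k3+k4)
t=0.020: state=(1.992)
t=0.040: state=(2.025)
t=0.060: state=(2.058)
continuing one RK4 step at a time; state shown every 25 steps (Δt=0.5):
t=0.500: state=(2.827)
t=1.000: state=(3.717)
t=1.340: state=(4.255)
next step: t=1.360: state=(4.285) — x has crossed 4.28
linear interpolation between t=1.340 (4.25546) and t=1.360 (4.28454) → t≈1.357

t = 1.357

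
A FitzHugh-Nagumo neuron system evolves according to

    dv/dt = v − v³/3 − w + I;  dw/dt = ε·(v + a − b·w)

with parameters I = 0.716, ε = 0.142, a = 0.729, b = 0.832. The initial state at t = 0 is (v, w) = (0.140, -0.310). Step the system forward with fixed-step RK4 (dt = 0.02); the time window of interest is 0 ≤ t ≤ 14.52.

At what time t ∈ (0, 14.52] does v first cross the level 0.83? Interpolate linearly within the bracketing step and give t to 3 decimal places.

t = 0.495

t=0.000: state=(0.140, -0.310)
step 1 (dt=0.02): k1=(1.165, 0.160), k2=(1.175, 0.161), k3=(1.175, 0.162), k4=(1.185, 0.163); state += dt/6·(k1+2k2+2k3+k4)
t=0.020: state=(0.163, -0.307)
t=0.040: state=(0.187, -0.303)
t=0.060: state=(0.212, -0.300)
t=0.480: state=(0.807, -0.214)
next step: t=0.500: state=(0.838, -0.209) — v has crossed 0.83
linear interpolation between t=0.480 (0.80677) and t=0.500 (0.83807) → t≈0.495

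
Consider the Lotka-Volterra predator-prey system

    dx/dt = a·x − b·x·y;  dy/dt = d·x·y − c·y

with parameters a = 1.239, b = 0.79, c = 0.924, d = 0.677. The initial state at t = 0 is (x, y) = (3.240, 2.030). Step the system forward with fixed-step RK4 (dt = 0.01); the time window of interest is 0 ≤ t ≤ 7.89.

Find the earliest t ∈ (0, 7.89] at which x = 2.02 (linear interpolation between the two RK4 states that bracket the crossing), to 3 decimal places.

t = 0.528

t=0.000: state=(3.240, 2.030)
step 1 (dt=0.01): k1=(-1.182, 2.577), k2=(-1.212, 2.585), k3=(-1.212, 2.585), k4=(-1.243, 2.593); state += dt/6·(k1+2k2+2k3+k4)
t=0.010: state=(3.228, 2.056)
t=0.020: state=(3.215, 2.082)
t=0.030: state=(3.202, 2.108)
continuing one RK4 step at a time; state shown every 50 steps (Δt=0.5):
t=0.500: state=(2.096, 3.229)
t=0.520: state=(2.041, 3.260)
next step: t=0.530: state=(2.014, 3.274) — x has crossed 2.02
linear interpolation between t=0.520 (2.04135) and t=0.530 (2.01414) → t≈0.528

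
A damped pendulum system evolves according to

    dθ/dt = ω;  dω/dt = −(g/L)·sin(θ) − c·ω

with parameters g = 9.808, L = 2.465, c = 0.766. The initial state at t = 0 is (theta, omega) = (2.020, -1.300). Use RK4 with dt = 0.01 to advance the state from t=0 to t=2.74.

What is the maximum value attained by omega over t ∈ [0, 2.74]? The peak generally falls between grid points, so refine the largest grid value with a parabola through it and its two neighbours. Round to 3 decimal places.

t=0.000: state=(2.020, -1.300)
step 1 (dt=0.01): k1=(-1.300, -2.588), k2=(-1.313, -2.590), k3=(-1.313, -2.590), k4=(-1.326, -2.591); state += dt/6·(k1+2k2+2k3+k4)
t=0.010: state=(2.007, -1.326)
t=0.020: state=(1.993, -1.352)
t=0.030: state=(1.980, -1.378)
continuing one RK4 step at a time; state shown every 10 steps (Δt=0.1):
t=0.100: state=(1.877, -1.560)
t=0.200: state=(1.708, -1.818)
t=0.300: state=(1.514, -2.066)
t=0.400: state=(1.296, -2.291)
t=0.500: state=(1.057, -2.474)
t=0.600: state=(0.803, -2.598)
t=0.700: state=(0.540, -2.644)
t=0.800: state=(0.277, -2.600)
t=0.900: state=(0.023, -2.464)
t=1.000: state=(-0.213, -2.245)
t=1.100: state=(-0.424, -1.958)
t=1.200: state=(-0.603, -1.625)
t=1.300: state=(-0.748, -1.265)
t=1.400: state=(-0.856, -0.895)
t=1.500: state=(-0.927, -0.531)
t=1.600: state=(-0.962, -0.180)
t=1.700: state=(-0.964, 0.148)
t=1.800: state=(-0.934, 0.449)
t=1.900: state=(-0.875, 0.717)
t=2.000: state=(-0.791, 0.948)
t=2.100: state=(-0.687, 1.136)
t=2.200: state=(-0.566, 1.277)
t=2.300: state=(-0.433, 1.366)
t=2.400: state=(-0.294, 1.401)
t=2.500: state=(-0.155, 1.383)
t=2.600: state=(-0.019, 1.314)
t=2.700: state=(0.107, 1.199)
t=2.740: state=(0.153, 1.143)
largest grid value and its neighbours: omega(2.410)=1.40187, omega(2.420)=1.40187, omega(2.430)=1.40133
parabola through these three points peaks at t≈2.415 with omega≈1.40194

max omega = 1.402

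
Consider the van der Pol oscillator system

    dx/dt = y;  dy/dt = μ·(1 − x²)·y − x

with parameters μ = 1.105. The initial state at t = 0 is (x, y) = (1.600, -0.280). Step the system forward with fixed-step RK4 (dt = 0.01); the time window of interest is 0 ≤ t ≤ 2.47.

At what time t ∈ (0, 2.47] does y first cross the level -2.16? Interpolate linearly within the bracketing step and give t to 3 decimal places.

t = 1.581

t=0.000: state=(1.600, -0.280)
step 1 (dt=0.01): k1=(-0.280, -1.117), k2=(-0.286, -1.108), k3=(-0.286, -1.108), k4=(-0.291, -1.098); state += dt/6·(k1+2k2+2k3+k4)
t=0.010: state=(1.597, -0.291)
t=0.020: state=(1.594, -0.302)
t=0.030: state=(1.591, -0.313)
continuing one RK4 step at a time; state shown every 10 steps (Δt=0.1):
t=0.100: state=(1.567, -0.383)
t=0.200: state=(1.524, -0.472)
t=0.300: state=(1.473, -0.551)
t=0.400: state=(1.414, -0.625)
t=0.500: state=(1.348, -0.697)
t=0.600: state=(1.274, -0.770)
t=0.700: state=(1.194, -0.847)
t=0.800: state=(1.105, -0.930)
t=0.900: state=(1.007, -1.023)
t=1.000: state=(0.900, -1.130)
t=1.100: state=(0.781, -1.252)
t=1.200: state=(0.649, -1.395)
t=1.300: state=(0.501, -1.562)
t=1.400: state=(0.335, -1.754)
t=1.500: state=(0.149, -1.971)
t=1.580: state=(-0.016, -2.158)
next step: t=1.590: state=(-0.038, -2.182) — y has crossed -2.16
linear interpolation between t=1.580 (-2.15810) and t=1.590 (-2.18180) → t≈1.581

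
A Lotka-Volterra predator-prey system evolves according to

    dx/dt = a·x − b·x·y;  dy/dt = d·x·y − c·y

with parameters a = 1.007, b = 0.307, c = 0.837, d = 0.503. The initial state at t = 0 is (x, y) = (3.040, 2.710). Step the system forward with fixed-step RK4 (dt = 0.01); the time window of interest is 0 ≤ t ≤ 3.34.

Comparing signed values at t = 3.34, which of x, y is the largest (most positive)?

t=0.000: state=(3.040, 2.710)
step 1 (dt=0.01): k1=(0.532, 1.876), k2=(0.524, 1.886), k3=(0.524, 1.886), k4=(0.515, 1.896); state += dt/6·(k1+2k2+2k3+k4)
t=0.010: state=(3.045, 2.729)
t=0.020: state=(3.050, 2.748)
t=0.030: state=(3.055, 2.767)
continuing one RK4 step at a time; state shown every 20 steps (Δt=0.2):
t=0.200: state=(3.110, 3.125)
t=0.400: state=(3.094, 3.614)
t=0.600: state=(2.982, 4.153)
t=0.800: state=(2.779, 4.697)
t=1.000: state=(2.508, 5.186)
t=1.200: state=(2.204, 5.560)
t=1.400: state=(1.902, 5.781)
t=1.600: state=(1.627, 5.838)
t=1.800: state=(1.393, 5.746)
t=2.000: state=(1.205, 5.537)
t=2.200: state=(1.058, 5.246)
t=2.400: state=(0.947, 4.907)
t=2.600: state=(0.867, 4.546)
t=2.800: state=(0.811, 4.183)
t=3.000: state=(0.775, 3.832)
t=3.200: state=(0.757, 3.500)
t=3.340: state=(0.754, 3.283)
compare at T: x=0.754, y=3.283

largest component: y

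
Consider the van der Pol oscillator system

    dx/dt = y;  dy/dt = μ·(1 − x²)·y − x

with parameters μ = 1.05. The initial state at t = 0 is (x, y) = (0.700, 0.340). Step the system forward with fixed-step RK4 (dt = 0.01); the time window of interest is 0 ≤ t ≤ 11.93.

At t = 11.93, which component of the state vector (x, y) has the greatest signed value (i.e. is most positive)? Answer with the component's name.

t=0.000: state=(0.700, 0.340)
step 1 (dt=0.01): k1=(0.340, -0.518), k2=(0.337, -0.522), k3=(0.337, -0.522), k4=(0.335, -0.526); state += dt/6·(k1+2k2+2k3+k4)
t=0.010: state=(0.703, 0.335)
t=0.020: state=(0.707, 0.329)
t=0.030: state=(0.710, 0.324)
continuing one RK4 step at a time; state shown every 50 steps (Δt=0.5):
t=0.500: state=(0.791, 0.003)
t=1.000: state=(0.688, -0.425)
t=1.500: state=(0.351, -0.951)
t=2.000: state=(-0.293, -1.632)
t=2.500: state=(-1.176, -1.632)
t=3.000: state=(-1.676, -0.337)
t=3.500: state=(-1.627, 0.415)
t=4.000: state=(-1.323, 0.783)
t=4.500: state=(-0.829, 1.238)
t=5.000: state=(-0.011, 2.125)
t=5.500: state=(1.242, 2.472)
t=6.000: state=(1.964, 0.403)
t=6.500: state=(1.909, -0.423)
t=7.000: state=(1.627, -0.682)
t=7.500: state=(1.223, -0.957)
t=8.000: state=(0.626, -1.503)
t=8.500: state=(-0.370, -2.531)
t=9.000: state=(-1.625, -1.852)
t=9.500: state=(-2.009, 0.028)
t=10.000: state=(-1.842, 0.527)
t=10.500: state=(-1.521, 0.754)
t=11.000: state=(-1.072, 1.079)
t=11.500: state=(-0.382, 1.770)
t=11.930: state=(0.579, 2.663)
compare at T: x=0.579, y=2.663

largest component: y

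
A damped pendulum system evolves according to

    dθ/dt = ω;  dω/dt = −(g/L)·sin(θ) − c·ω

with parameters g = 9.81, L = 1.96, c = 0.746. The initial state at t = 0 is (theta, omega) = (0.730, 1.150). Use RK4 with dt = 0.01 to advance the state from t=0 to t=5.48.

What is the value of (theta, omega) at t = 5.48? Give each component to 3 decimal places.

t=0.000: state=(0.730, 1.150)
step 1 (dt=0.01): k1=(1.150, -4.196), k2=(1.129, -4.201), k3=(1.129, -4.201), k4=(1.108, -4.206); state += dt/6·(k1+2k2+2k3+k4)
t=0.010: state=(0.741, 1.108)
t=0.020: state=(0.752, 1.066)
t=0.030: state=(0.763, 1.024)
continuing one RK4 step at a time; state shown every 20 steps (Δt=0.2):
t=0.200: state=(0.876, 0.312)
t=0.400: state=(0.860, -0.448)
t=0.600: state=(0.707, -1.047)
t=0.800: state=(0.457, -1.414)
t=1.000: state=(0.161, -1.498)
t=1.200: state=(-0.123, -1.301)
t=1.400: state=(-0.346, -0.896)
t=1.600: state=(-0.475, -0.393)
t=1.800: state=(-0.503, 0.106)
t=2.000: state=(-0.439, 0.518)
t=2.200: state=(-0.306, 0.787)
t=2.400: state=(-0.136, 0.881)
t=2.600: state=(0.035, 0.802)
t=2.800: state=(0.176, 0.588)
t=3.000: state=(0.265, 0.298)
t=3.200: state=(0.294, -0.005)
t=3.400: state=(0.266, -0.265)
t=3.600: state=(0.194, -0.442)
t=3.800: state=(0.096, -0.515)
t=4.000: state=(-0.005, -0.484)
t=4.200: state=(-0.092, -0.369)
t=4.400: state=(-0.150, -0.203)
t=4.600: state=(-0.172, -0.023)
t=4.800: state=(-0.160, 0.136)
t=5.000: state=(-0.121, 0.249)
t=5.200: state=(-0.065, 0.301)
t=5.400: state=(-0.005, 0.290)
t=5.480: state=(0.018, 0.271)

(theta, omega) = (0.018, 0.271)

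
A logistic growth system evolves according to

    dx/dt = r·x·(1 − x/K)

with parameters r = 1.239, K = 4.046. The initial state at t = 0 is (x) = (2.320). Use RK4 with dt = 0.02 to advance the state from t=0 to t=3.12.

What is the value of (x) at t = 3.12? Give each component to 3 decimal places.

t=0.000: state=(2.320)
step 1 (dt=0.02): k1=(1.226), k2=(1.224), k3=(1.224), k4=(1.222); state += dt/6·(k1+2k2+2k3+k4)
t=0.020: state=(2.344)
t=0.040: state=(2.369)
t=0.060: state=(2.393)
continuing one RK4 step at a time; state shown every 10 steps (Δt=0.2):
t=0.200: state=(2.560)
t=0.400: state=(2.784)
t=0.600: state=(2.989)
t=0.800: state=(3.171)
t=1.000: state=(3.329)
t=1.200: state=(3.463)
t=1.400: state=(3.576)
t=1.600: state=(3.670)
t=1.800: state=(3.746)
t=2.000: state=(3.808)
t=2.200: state=(3.858)
t=2.400: state=(3.898)
t=2.600: state=(3.929)
t=2.800: state=(3.954)
t=3.000: state=(3.974)
t=3.120: state=(3.984)

(x) = (3.984)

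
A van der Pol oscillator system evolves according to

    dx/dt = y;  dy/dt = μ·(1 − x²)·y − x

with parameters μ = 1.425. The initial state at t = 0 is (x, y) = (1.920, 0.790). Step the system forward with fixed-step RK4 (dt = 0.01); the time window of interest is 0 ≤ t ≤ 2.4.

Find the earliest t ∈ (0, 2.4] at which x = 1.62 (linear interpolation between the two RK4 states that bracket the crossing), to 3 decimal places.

t=0.000: state=(1.920, 0.790)
step 1 (dt=0.01): k1=(0.790, -4.944), k2=(0.765, -4.870), k3=(0.766, -4.871), k4=(0.741, -4.797); state += dt/6·(k1+2k2+2k3+k4)
t=0.010: state=(1.928, 0.741)
t=0.020: state=(1.935, 0.694)
t=0.030: state=(1.942, 0.648)
continuing one RK4 step at a time; state shown every 10 steps (Δt=0.1):
t=0.100: state=(1.977, 0.369)
t=0.200: state=(1.998, 0.080)
t=0.300: state=(1.996, -0.111)
t=0.400: state=(1.978, -0.235)
t=0.500: state=(1.950, -0.318)
t=0.600: state=(1.915, -0.375)
t=0.700: state=(1.876, -0.418)
t=0.800: state=(1.832, -0.452)
t=0.900: state=(1.785, -0.482)
t=1.000: state=(1.736, -0.510)
t=1.100: state=(1.684, -0.537)
t=1.200: state=(1.628, -0.566)
t=1.210: state=(1.623, -0.569)
next step: t=1.220: state=(1.617, -0.572) — x has crossed 1.62
linear interpolation between t=1.210 (1.62271) and t=1.220 (1.61701) → t≈1.215

t = 1.215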